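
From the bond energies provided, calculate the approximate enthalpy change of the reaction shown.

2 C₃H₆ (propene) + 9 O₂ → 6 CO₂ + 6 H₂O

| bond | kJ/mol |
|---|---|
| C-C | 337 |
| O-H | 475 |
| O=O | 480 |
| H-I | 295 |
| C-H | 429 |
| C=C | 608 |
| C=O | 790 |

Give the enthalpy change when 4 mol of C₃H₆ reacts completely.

ΔH = −7644 kJ

Bonds broken (reactants):
  C-C: 2 × 337 = 674
  C-H: 12 × 429 = 5148
  C=C: 2 × 608 = 1216
  O=O: 9 × 480 = 4320
  Σ(broken) = 11358 kJ
Bonds formed (products):
  C=O: 12 × 790 = 9480
  O-H: 12 × 475 = 5700
  Σ(formed) = 15180 kJ
ΔH = Σ(broken) − Σ(formed) = 11358 − 15180 = −3822 kJ
For 2× the reaction as written: 2 × (−3822) = −7644 kJ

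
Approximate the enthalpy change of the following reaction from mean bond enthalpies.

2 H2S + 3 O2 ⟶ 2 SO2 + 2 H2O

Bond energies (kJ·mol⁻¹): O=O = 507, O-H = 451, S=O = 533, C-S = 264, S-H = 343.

ΔH ≈ −1043 kJ

Bonds broken (reactants):
  O=O: 3 × 507 = 1521
  S-H: 4 × 343 = 1372
  Σ(broken) = 2893 kJ
Bonds formed (products):
  O-H: 4 × 451 = 1804
  S=O: 4 × 533 = 2132
  Σ(formed) = 3936 kJ
ΔH = Σ(broken) − Σ(formed) = 2893 − 3936 = −1043 kJ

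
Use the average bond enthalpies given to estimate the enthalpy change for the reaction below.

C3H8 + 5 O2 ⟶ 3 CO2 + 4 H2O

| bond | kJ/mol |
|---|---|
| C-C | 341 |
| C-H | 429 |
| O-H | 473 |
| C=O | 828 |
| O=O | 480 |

ΔH ≈ −2238 kJ

Bonds broken (reactants):
  C-C: 2 × 341 = 682
  C-H: 8 × 429 = 3432
  O=O: 5 × 480 = 2400
  Σ(broken) = 6514 kJ
Bonds formed (products):
  C=O: 6 × 828 = 4968
  O-H: 8 × 473 = 3784
  Σ(formed) = 8752 kJ
ΔH = Σ(broken) − Σ(formed) = 6514 − 8752 = −2238 kJ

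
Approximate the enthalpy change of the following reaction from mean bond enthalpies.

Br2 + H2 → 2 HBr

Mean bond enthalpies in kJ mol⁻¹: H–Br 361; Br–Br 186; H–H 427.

Bonds broken (reactants):
  Br–Br: 1 × 186 = 186
  H–H: 1 × 427 = 427
  Σ(broken) = 613 kJ
Bonds formed (products):
  H–Br: 2 × 361 = 722
  Σ(formed) = 722 kJ
ΔH = Σ(broken) − Σ(formed) = 613 − 722 = −109 kJ

ΔH ≈ −109 kJ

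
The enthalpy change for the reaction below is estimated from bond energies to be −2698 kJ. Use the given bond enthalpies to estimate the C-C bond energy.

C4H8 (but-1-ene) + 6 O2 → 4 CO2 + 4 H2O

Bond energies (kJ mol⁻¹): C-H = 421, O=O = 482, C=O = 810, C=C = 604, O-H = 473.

Let D be the C-C bond energy.
Σ(broken) = 2×D + 8×421 + 1×604 + 6×482 = 6864 + 2D
Σ(formed) = 8×810 + 8×473 = 10264
ΔH = Σ(broken) − Σ(formed) = (6864 + 2D) − (10264) = −3400 + 2D
Setting this equal to −2698 kJ gives 2D = 702, so D = 351 kJ/mol.

D(C-C) ≈ 351 kJ/mol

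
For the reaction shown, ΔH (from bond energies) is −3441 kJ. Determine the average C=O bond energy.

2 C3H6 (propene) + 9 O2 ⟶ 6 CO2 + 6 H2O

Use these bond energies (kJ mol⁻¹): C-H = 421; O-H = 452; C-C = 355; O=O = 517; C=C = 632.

D(C=O) ≈ 808 kJ/mol

Let D be the C=O bond energy.
Σ(broken) = 2×355 + 12×421 + 2×632 + 9×517 = 11679
Σ(formed) = 12×D + 12×452 = 5424 + 12D
ΔH = Σ(broken) − Σ(formed) = (11679) − (5424 + 12D) = +6255 − 12D
Setting this equal to −3441 kJ gives 12D = 9696, so D = 808 kJ/mol.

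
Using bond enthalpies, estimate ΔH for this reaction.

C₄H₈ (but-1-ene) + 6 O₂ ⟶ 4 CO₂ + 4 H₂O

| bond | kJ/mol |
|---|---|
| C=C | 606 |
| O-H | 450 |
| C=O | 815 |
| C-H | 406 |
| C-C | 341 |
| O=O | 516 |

Bonds broken (reactants):
  C-C: 2 × 341 = 682
  C-H: 8 × 406 = 3248
  C=C: 1 × 606 = 606
  O=O: 6 × 516 = 3096
  Σ(broken) = 7632 kJ
Bonds formed (products):
  C=O: 8 × 815 = 6520
  O-H: 8 × 450 = 3600
  Σ(formed) = 10120 kJ
ΔH = Σ(broken) − Σ(formed) = 7632 − 10120 = −2488 kJ

ΔH ≈ −2488 kJ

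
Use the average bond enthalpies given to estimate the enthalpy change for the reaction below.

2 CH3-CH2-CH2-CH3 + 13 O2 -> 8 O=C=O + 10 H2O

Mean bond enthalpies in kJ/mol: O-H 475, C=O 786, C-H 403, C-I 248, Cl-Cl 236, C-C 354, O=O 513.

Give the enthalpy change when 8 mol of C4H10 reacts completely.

ΔH = −20892 kJ

Bonds broken (reactants):
  C-C: 6 × 354 = 2124
  C-H: 20 × 403 = 8060
  O=O: 13 × 513 = 6669
  Σ(broken) = 16853 kJ
Bonds formed (products):
  C=O: 16 × 786 = 12576
  O-H: 20 × 475 = 9500
  Σ(formed) = 22076 kJ
ΔH = Σ(broken) − Σ(formed) = 16853 − 22076 = −5223 kJ
For 4× the reaction as written: 4 × (−5223) = −20892 kJ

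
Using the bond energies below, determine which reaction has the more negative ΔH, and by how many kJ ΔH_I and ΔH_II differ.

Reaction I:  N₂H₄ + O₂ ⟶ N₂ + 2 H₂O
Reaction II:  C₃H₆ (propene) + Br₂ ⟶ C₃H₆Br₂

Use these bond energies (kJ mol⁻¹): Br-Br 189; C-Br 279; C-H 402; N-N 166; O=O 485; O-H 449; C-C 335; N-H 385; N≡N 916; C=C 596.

Reaction I:
  Bonds broken (reactants):
    N-H: 4 × 385 = 1540
    N-N: 1 × 166 = 166
    O=O: 1 × 485 = 485
    Σ(broken) = 2191 kJ
  Bonds formed (products):
    N≡N: 1 × 916 = 916
    O-H: 4 × 449 = 1796
    Σ(formed) = 2712 kJ
  ΔH_I = 2191 − 2712 = −521 kJ
Reaction II:
  Bonds broken (reactants):
    Br-Br: 1 × 189 = 189
    C-C: 1 × 335 = 335
    C-H: 6 × 402 = 2412
    C=C: 1 × 596 = 596
    Σ(broken) = 3532 kJ
  Bonds formed (products):
    C-Br: 2 × 279 = 558
    C-C: 2 × 335 = 670
    C-H: 6 × 402 = 2412
    Σ(formed) = 3640 kJ
  ΔH_II = 3532 − 3640 = −108 kJ
ΔH_I − ΔH_II = −413 kJ, so reaction I has the more negative ΔH; |ΔH_I − ΔH_II| = 413 kJ.

Reaction I, by 413 kJ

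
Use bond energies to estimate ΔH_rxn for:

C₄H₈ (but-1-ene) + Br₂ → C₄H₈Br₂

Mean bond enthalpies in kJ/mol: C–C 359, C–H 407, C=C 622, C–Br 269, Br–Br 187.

Bonds broken (reactants):
  Br–Br: 1 × 187 = 187
  C–C: 2 × 359 = 718
  C–H: 8 × 407 = 3256
  C=C: 1 × 622 = 622
  Σ(broken) = 4783 kJ
Bonds formed (products):
  C–Br: 2 × 269 = 538
  C–C: 3 × 359 = 1077
  C–H: 8 × 407 = 3256
  Σ(formed) = 4871 kJ
ΔH = Σ(broken) − Σ(formed) = 4783 − 4871 = −88 kJ

ΔH ≈ −88 kJ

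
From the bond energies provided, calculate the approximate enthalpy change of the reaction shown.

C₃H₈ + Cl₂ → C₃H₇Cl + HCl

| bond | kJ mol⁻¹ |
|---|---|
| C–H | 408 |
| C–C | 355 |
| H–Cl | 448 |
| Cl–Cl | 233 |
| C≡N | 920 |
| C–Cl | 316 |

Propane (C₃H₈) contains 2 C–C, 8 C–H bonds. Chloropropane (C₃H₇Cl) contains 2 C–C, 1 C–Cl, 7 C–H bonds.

Bonds broken (reactants):
  C–C: 2 × 355 = 710
  C–H: 8 × 408 = 3264
  Cl–Cl: 1 × 233 = 233
  Σ(broken) = 4207 kJ
Bonds formed (products):
  C–C: 2 × 355 = 710
  C–Cl: 1 × 316 = 316
  C–H: 7 × 408 = 2856
  H–Cl: 1 × 448 = 448
  Σ(formed) = 4330 kJ
ΔH = Σ(broken) − Σ(formed) = 4207 − 4330 = −123 kJ

ΔH ≈ −123 kJ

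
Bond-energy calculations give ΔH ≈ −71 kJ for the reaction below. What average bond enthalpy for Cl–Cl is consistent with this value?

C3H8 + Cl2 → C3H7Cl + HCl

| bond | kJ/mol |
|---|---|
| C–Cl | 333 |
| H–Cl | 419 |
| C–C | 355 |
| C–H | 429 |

Let D be the Cl–Cl bond energy.
Σ(broken) = 2×355 + 8×429 + 1×D = 4142 + D
Σ(formed) = 2×355 + 1×333 + 7×429 + 1×419 = 4465
ΔH = Σ(broken) − Σ(formed) = (4142 + D) − (4465) = −323 + D
Setting this equal to −71 kJ gives D = 252 kJ/mol.

D(Cl–Cl) ≈ 252 kJ/mol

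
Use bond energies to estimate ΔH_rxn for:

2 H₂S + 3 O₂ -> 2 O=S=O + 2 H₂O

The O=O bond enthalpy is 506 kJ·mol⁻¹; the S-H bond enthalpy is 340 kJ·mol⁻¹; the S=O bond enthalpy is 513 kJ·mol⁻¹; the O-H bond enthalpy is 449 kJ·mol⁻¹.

ΔH ≈ −970 kJ

Bonds broken (reactants):
  O=O: 3 × 506 = 1518
  S-H: 4 × 340 = 1360
  Σ(broken) = 2878 kJ
Bonds formed (products):
  O-H: 4 × 449 = 1796
  S=O: 4 × 513 = 2052
  Σ(formed) = 3848 kJ
ΔH = Σ(broken) − Σ(formed) = 2878 − 3848 = −970 kJ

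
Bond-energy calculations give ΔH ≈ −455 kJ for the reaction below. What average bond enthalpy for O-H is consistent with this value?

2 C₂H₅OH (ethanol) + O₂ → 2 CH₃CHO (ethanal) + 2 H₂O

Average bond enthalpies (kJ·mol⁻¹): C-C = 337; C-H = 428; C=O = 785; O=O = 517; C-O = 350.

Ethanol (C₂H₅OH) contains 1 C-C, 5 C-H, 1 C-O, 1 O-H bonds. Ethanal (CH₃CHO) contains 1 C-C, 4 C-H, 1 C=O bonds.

Let D be the O-H bond energy.
Σ(broken) = 2×337 + 10×428 + 2×350 + 2×D + 1×517 = 6171 + 2D
Σ(formed) = 2×337 + 8×428 + 2×785 + 4×D = 5668 + 4D
ΔH = Σ(broken) − Σ(formed) = (6171 + 2D) − (5668 + 4D) = +503 − 2D
Setting this equal to −455 kJ gives 2D = 958, so D = 479 kJ/mol.

D(O-H) ≈ 479 kJ/mol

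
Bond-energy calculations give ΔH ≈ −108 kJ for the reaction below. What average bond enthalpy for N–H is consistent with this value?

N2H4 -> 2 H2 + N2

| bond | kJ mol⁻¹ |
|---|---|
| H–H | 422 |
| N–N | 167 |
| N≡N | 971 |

D(N–H) ≈ 385 kJ/mol

Let D be the N–H bond energy.
Σ(broken) = 4×D + 1×167 = 167 + 4D
Σ(formed) = 2×422 + 1×971 = 1815
ΔH = Σ(broken) − Σ(formed) = (167 + 4D) − (1815) = −1648 + 4D
Setting this equal to −108 kJ gives 4D = 1540, so D = 385 kJ/mol.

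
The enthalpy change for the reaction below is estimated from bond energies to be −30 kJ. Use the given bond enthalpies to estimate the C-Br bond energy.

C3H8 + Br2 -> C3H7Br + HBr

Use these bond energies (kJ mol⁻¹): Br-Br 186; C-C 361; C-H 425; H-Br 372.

D(C-Br) ≈ 269 kJ/mol

Let D be the C-Br bond energy.
Σ(broken) = 1×186 + 2×361 + 8×425 = 4308
Σ(formed) = 1×D + 2×361 + 7×425 + 1×372 = 4069 + D
ΔH = Σ(broken) − Σ(formed) = (4308) − (4069 + D) = +239 − D
Setting this equal to −30 kJ gives D = 269 kJ/mol.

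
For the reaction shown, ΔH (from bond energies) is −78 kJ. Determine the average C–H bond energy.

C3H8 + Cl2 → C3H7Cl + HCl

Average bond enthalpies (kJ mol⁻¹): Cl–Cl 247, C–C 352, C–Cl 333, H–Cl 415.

D(C–H) ≈ 423 kJ/mol

Let D be the C–H bond energy.
Σ(broken) = 2×352 + 8×D + 1×247 = 951 + 8D
Σ(formed) = 2×352 + 1×333 + 7×D + 1×415 = 1452 + 7D
ΔH = Σ(broken) − Σ(formed) = (951 + 8D) − (1452 + 7D) = −501 + D
Setting this equal to −78 kJ gives D = 423 kJ/mol.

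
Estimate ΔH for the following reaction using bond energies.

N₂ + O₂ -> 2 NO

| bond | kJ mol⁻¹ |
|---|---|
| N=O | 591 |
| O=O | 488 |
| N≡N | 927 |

Bonds broken (reactants):
  N≡N: 1 × 927 = 927
  O=O: 1 × 488 = 488
  Σ(broken) = 1415 kJ
Bonds formed (products):
  N=O: 2 × 591 = 1182
  Σ(formed) = 1182 kJ
ΔH = Σ(broken) − Σ(formed) = 1415 − 1182 = +233 kJ

ΔH ≈ +233 kJ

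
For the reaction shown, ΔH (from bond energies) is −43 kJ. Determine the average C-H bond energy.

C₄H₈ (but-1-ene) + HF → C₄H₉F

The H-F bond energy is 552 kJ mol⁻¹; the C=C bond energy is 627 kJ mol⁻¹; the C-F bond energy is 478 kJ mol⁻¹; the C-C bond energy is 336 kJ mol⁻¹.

Let D be the C-H bond energy.
Σ(broken) = 2×336 + 8×D + 1×627 + 1×552 = 1851 + 8D
Σ(formed) = 3×336 + 1×478 + 9×D = 1486 + 9D
ΔH = Σ(broken) − Σ(formed) = (1851 + 8D) − (1486 + 9D) = +365 − D
Setting this equal to −43 kJ gives D = 408 kJ/mol.

D(C-H) ≈ 408 kJ/mol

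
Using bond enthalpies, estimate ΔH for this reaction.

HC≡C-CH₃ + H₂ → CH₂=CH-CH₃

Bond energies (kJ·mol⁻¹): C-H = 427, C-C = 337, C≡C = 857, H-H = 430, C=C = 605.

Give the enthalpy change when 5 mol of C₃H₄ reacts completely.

Bonds broken (reactants):
  C≡C: 1 × 857 = 857
  C-C: 1 × 337 = 337
  C-H: 4 × 427 = 1708
  H-H: 1 × 430 = 430
  Σ(broken) = 3332 kJ
Bonds formed (products):
  C-C: 1 × 337 = 337
  C-H: 6 × 427 = 2562
  C=C: 1 × 605 = 605
  Σ(formed) = 3504 kJ
ΔH = Σ(broken) − Σ(formed) = 3332 − 3504 = −172 kJ
For 5× the reaction as written: 5 × (−172) = −860 kJ

ΔH = −860 kJ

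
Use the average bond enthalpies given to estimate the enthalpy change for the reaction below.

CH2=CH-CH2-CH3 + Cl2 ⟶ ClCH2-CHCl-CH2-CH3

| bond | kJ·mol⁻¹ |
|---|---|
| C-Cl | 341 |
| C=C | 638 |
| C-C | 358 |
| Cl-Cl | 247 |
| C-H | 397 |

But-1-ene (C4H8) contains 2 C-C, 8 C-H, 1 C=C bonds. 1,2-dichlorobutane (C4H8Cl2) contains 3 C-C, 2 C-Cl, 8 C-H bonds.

ΔH ≈ −155 kJ

Bonds broken (reactants):
  C-C: 2 × 358 = 716
  C-H: 8 × 397 = 3176
  C=C: 1 × 638 = 638
  Cl-Cl: 1 × 247 = 247
  Σ(broken) = 4777 kJ
Bonds formed (products):
  C-C: 3 × 358 = 1074
  C-Cl: 2 × 341 = 682
  C-H: 8 × 397 = 3176
  Σ(formed) = 4932 kJ
ΔH = Σ(broken) − Σ(formed) = 4777 − 4932 = −155 kJ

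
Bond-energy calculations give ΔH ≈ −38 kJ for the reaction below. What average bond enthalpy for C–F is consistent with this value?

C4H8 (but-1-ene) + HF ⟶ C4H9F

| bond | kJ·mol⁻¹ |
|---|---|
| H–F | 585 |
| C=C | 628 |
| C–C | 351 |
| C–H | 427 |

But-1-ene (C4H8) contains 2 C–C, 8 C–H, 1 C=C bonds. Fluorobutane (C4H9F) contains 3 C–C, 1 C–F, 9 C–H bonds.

D(C–F) ≈ 473 kJ/mol

Let D be the C–F bond energy.
Σ(broken) = 2×351 + 8×427 + 1×628 + 1×585 = 5331
Σ(formed) = 3×351 + 1×D + 9×427 = 4896 + D
ΔH = Σ(broken) − Σ(formed) = (5331) − (4896 + D) = +435 − D
Setting this equal to −38 kJ gives D = 473 kJ/mol.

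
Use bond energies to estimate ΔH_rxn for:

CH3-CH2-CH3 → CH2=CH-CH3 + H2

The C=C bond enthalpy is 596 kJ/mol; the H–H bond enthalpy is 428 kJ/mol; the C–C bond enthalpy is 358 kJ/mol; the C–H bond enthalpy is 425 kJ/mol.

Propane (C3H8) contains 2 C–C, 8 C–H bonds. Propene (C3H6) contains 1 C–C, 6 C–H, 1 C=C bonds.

Bonds broken (reactants):
  C–C: 2 × 358 = 716
  C–H: 8 × 425 = 3400
  Σ(broken) = 4116 kJ
Bonds formed (products):
  C–C: 1 × 358 = 358
  C–H: 6 × 425 = 2550
  C=C: 1 × 596 = 596
  H–H: 1 × 428 = 428
  Σ(formed) = 3932 kJ
ΔH = Σ(broken) − Σ(formed) = 4116 − 3932 = +184 kJ

ΔH ≈ +184 kJ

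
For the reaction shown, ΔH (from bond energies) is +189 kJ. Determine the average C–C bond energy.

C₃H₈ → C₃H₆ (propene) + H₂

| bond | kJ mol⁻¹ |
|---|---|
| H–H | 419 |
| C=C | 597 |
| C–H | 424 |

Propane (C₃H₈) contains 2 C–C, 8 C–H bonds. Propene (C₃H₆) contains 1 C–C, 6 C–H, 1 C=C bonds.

Let D be the C–C bond energy.
Σ(broken) = 2×D + 8×424 = 3392 + 2D
Σ(formed) = 1×D + 6×424 + 1×597 + 1×419 = 3560 + D
ΔH = Σ(broken) − Σ(formed) = (3392 + 2D) − (3560 + D) = −168 + D
Setting this equal to +189 kJ gives D = 357 kJ/mol.

D(C–C) ≈ 357 kJ/mol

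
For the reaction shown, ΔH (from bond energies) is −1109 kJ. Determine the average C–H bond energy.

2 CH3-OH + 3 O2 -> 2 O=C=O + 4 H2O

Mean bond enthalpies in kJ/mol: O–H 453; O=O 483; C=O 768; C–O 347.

Let D be the C–H bond energy.
Σ(broken) = 6×D + 2×347 + 2×453 + 3×483 = 3049 + 6D
Σ(formed) = 4×768 + 8×453 = 6696
ΔH = Σ(broken) − Σ(formed) = (3049 + 6D) − (6696) = −3647 + 6D
Setting this equal to −1109 kJ gives 6D = 2538, so D = 423 kJ/mol.

D(C–H) ≈ 423 kJ/mol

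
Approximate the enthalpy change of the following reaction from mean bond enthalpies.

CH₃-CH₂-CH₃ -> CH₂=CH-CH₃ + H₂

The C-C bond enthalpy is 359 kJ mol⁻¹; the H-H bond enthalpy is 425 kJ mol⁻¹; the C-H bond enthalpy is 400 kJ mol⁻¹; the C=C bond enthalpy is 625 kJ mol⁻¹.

ΔH ≈ +109 kJ

Bonds broken (reactants):
  C-C: 2 × 359 = 718
  C-H: 8 × 400 = 3200
  Σ(broken) = 3918 kJ
Bonds formed (products):
  C-C: 1 × 359 = 359
  C-H: 6 × 400 = 2400
  C=C: 1 × 625 = 625
  H-H: 1 × 425 = 425
  Σ(formed) = 3809 kJ
ΔH = Σ(broken) − Σ(formed) = 3918 − 3809 = +109 kJ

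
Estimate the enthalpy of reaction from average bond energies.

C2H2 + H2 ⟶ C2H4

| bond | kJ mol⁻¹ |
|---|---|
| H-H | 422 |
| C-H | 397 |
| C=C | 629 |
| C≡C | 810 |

ΔH ≈ −191 kJ

Bonds broken (reactants):
  C≡C: 1 × 810 = 810
  C-H: 2 × 397 = 794
  H-H: 1 × 422 = 422
  Σ(broken) = 2026 kJ
Bonds formed (products):
  C-H: 4 × 397 = 1588
  C=C: 1 × 629 = 629
  Σ(formed) = 2217 kJ
ΔH = Σ(broken) − Σ(formed) = 2026 − 2217 = −191 kJ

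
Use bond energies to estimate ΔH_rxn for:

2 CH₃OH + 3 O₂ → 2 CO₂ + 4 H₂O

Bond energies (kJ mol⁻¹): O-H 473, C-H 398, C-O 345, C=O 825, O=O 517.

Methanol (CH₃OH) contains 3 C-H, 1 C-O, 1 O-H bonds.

Bonds broken (reactants):
  C-H: 6 × 398 = 2388
  C-O: 2 × 345 = 690
  O-H: 2 × 473 = 946
  O=O: 3 × 517 = 1551
  Σ(broken) = 5575 kJ
Bonds formed (products):
  C=O: 4 × 825 = 3300
  O-H: 8 × 473 = 3784
  Σ(formed) = 7084 kJ
ΔH = Σ(broken) − Σ(formed) = 5575 − 7084 = −1509 kJ

ΔH ≈ −1509 kJ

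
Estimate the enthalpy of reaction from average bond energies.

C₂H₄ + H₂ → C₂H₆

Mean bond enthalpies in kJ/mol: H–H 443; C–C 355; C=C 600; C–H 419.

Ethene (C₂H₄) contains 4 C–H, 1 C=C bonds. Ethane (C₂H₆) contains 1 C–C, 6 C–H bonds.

ΔH ≈ −150 kJ

Bonds broken (reactants):
  C–H: 4 × 419 = 1676
  C=C: 1 × 600 = 600
  H–H: 1 × 443 = 443
  Σ(broken) = 2719 kJ
Bonds formed (products):
  C–C: 1 × 355 = 355
  C–H: 6 × 419 = 2514
  Σ(formed) = 2869 kJ
ΔH = Σ(broken) − Σ(formed) = 2719 − 2869 = −150 kJ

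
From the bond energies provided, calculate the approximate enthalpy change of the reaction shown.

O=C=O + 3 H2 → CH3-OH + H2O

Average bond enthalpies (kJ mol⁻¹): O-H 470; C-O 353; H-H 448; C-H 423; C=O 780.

Bonds broken (reactants):
  C=O: 2 × 780 = 1560
  H-H: 3 × 448 = 1344
  Σ(broken) = 2904 kJ
Bonds formed (products):
  C-H: 3 × 423 = 1269
  C-O: 1 × 353 = 353
  O-H: 3 × 470 = 1410
  Σ(formed) = 3032 kJ
ΔH = Σ(broken) − Σ(formed) = 2904 − 3032 = −128 kJ

ΔH ≈ −128 kJ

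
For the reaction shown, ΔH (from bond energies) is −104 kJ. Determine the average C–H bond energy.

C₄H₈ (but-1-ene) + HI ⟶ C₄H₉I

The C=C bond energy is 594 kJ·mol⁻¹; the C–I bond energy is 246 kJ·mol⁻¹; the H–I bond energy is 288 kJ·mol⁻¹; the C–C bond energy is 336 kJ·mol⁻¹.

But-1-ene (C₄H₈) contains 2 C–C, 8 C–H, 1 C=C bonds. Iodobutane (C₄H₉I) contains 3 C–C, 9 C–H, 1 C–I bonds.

D(C–H) ≈ 404 kJ/mol

Let D be the C–H bond energy.
Σ(broken) = 2×336 + 8×D + 1×594 + 1×288 = 1554 + 8D
Σ(formed) = 3×336 + 9×D + 1×246 = 1254 + 9D
ΔH = Σ(broken) − Σ(formed) = (1554 + 8D) − (1254 + 9D) = +300 − D
Setting this equal to −104 kJ gives D = 404 kJ/mol.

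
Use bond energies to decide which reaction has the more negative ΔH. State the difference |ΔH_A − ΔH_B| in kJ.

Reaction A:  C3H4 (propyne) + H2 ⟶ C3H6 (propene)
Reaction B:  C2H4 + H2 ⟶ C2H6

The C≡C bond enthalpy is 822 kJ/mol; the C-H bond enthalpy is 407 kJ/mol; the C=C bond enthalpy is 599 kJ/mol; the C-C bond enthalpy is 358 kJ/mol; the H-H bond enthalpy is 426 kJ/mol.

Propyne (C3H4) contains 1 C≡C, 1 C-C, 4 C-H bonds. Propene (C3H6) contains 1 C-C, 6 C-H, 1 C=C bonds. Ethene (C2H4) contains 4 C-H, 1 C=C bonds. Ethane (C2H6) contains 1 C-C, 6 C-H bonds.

Reaction A, by 18 kJ

Reaction A:
  Bonds broken (reactants):
    C≡C: 1 × 822 = 822
    C-C: 1 × 358 = 358
    C-H: 4 × 407 = 1628
    H-H: 1 × 426 = 426
    Σ(broken) = 3234 kJ
  Bonds formed (products):
    C-C: 1 × 358 = 358
    C-H: 6 × 407 = 2442
    C=C: 1 × 599 = 599
    Σ(formed) = 3399 kJ
  ΔH_A = 3234 − 3399 = −165 kJ
Reaction B:
  Bonds broken (reactants):
    C-H: 4 × 407 = 1628
    C=C: 1 × 599 = 599
    H-H: 1 × 426 = 426
    Σ(broken) = 2653 kJ
  Bonds formed (products):
    C-C: 1 × 358 = 358
    C-H: 6 × 407 = 2442
    Σ(formed) = 2800 kJ
  ΔH_B = 2653 − 2800 = −147 kJ
ΔH_A − ΔH_B = −18 kJ, so reaction A has the more negative ΔH; |ΔH_A − ΔH_B| = 18 kJ.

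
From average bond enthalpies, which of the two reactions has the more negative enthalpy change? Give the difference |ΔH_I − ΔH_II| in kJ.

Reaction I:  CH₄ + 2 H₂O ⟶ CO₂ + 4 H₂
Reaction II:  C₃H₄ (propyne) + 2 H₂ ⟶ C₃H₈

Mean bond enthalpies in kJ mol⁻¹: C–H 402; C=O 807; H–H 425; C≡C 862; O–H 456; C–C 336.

Reaction I:
  Bonds broken (reactants):
    C–H: 4 × 402 = 1608
    O–H: 4 × 456 = 1824
    Σ(broken) = 3432 kJ
  Bonds formed (products):
    C=O: 2 × 807 = 1614
    H–H: 4 × 425 = 1700
    Σ(formed) = 3314 kJ
  ΔH_I = 3432 − 3314 = +118 kJ
Reaction II:
  Bonds broken (reactants):
    C≡C: 1 × 862 = 862
    C–C: 1 × 336 = 336
    C–H: 4 × 402 = 1608
    H–H: 2 × 425 = 850
    Σ(broken) = 3656 kJ
  Bonds formed (products):
    C–C: 2 × 336 = 672
    C–H: 8 × 402 = 3216
    Σ(formed) = 3888 kJ
  ΔH_II = 3656 − 3888 = −232 kJ
ΔH_I − ΔH_II = +350 kJ, so reaction II has the more negative ΔH; |ΔH_I − ΔH_II| = 350 kJ.

Reaction II, by 350 kJ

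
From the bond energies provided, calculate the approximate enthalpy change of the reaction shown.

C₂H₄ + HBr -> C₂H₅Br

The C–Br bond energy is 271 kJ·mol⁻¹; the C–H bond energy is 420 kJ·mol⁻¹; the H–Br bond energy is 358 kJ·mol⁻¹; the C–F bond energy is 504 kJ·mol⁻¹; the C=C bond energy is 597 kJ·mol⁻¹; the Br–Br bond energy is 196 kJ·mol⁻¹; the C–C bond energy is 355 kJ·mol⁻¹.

ΔH ≈ −91 kJ

Bonds broken (reactants):
  C–H: 4 × 420 = 1680
  C=C: 1 × 597 = 597
  H–Br: 1 × 358 = 358
  Σ(broken) = 2635 kJ
Bonds formed (products):
  C–Br: 1 × 271 = 271
  C–C: 1 × 355 = 355
  C–H: 5 × 420 = 2100
  Σ(formed) = 2726 kJ
ΔH = Σ(broken) − Σ(formed) = 2635 − 2726 = −91 kJ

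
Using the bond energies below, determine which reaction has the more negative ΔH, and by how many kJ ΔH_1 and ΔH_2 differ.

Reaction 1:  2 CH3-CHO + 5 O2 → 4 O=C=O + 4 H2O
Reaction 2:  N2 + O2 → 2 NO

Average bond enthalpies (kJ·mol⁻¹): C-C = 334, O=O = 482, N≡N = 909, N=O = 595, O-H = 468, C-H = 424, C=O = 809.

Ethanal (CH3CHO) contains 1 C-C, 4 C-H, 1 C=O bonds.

Reaction 1:
  Bonds broken (reactants):
    C-C: 2 × 334 = 668
    C-H: 8 × 424 = 3392
    C=O: 2 × 809 = 1618
    O=O: 5 × 482 = 2410
    Σ(broken) = 8088 kJ
  Bonds formed (products):
    C=O: 8 × 809 = 6472
    O-H: 8 × 468 = 3744
    Σ(formed) = 10216 kJ
  ΔH_1 = 8088 − 10216 = −2128 kJ
Reaction 2:
  Bonds broken (reactants):
    N≡N: 1 × 909 = 909
    O=O: 1 × 482 = 482
    Σ(broken) = 1391 kJ
  Bonds formed (products):
    N=O: 2 × 595 = 1190
    Σ(formed) = 1190 kJ
  ΔH_2 = 1391 − 1190 = +201 kJ
ΔH_1 − ΔH_2 = −2329 kJ, so reaction 1 has the more negative ΔH; |ΔH_1 − ΔH_2| = 2329 kJ.

Reaction 1, by 2329 kJ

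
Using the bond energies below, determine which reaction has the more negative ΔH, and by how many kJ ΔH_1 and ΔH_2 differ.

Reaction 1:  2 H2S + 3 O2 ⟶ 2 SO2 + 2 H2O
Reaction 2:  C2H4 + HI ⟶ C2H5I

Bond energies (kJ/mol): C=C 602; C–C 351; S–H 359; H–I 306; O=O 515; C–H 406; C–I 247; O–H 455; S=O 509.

Reaction 1, by 779 kJ

Reaction 1:
  Bonds broken (reactants):
    O=O: 3 × 515 = 1545
    S–H: 4 × 359 = 1436
    Σ(broken) = 2981 kJ
  Bonds formed (products):
    O–H: 4 × 455 = 1820
    S=O: 4 × 509 = 2036
    Σ(formed) = 3856 kJ
  ΔH_1 = 2981 − 3856 = −875 kJ
Reaction 2:
  Bonds broken (reactants):
    C–H: 4 × 406 = 1624
    C=C: 1 × 602 = 602
    H–I: 1 × 306 = 306
    Σ(broken) = 2532 kJ
  Bonds formed (products):
    C–C: 1 × 351 = 351
    C–H: 5 × 406 = 2030
    C–I: 1 × 247 = 247
    Σ(formed) = 2628 kJ
  ΔH_2 = 2532 − 2628 = −96 kJ
ΔH_1 − ΔH_2 = −779 kJ, so reaction 1 has the more negative ΔH; |ΔH_1 − ΔH_2| = 779 kJ.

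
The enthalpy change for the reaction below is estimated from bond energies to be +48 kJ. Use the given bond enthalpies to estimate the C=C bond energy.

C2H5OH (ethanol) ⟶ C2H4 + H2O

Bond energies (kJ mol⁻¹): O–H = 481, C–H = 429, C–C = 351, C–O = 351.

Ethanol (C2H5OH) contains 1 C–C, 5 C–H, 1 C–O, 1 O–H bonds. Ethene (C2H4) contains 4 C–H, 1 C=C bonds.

D(C=C) ≈ 602 kJ/mol

Let D be the C=C bond energy.
Σ(broken) = 1×351 + 5×429 + 1×351 + 1×481 = 3328
Σ(formed) = 4×429 + 1×D + 2×481 = 2678 + D
ΔH = Σ(broken) − Σ(formed) = (3328) − (2678 + D) = +650 − D
Setting this equal to +48 kJ gives D = 602 kJ/mol.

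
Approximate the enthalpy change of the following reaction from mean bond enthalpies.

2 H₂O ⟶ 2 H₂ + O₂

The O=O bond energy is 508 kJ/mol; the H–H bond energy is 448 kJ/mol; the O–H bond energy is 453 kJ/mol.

ΔH ≈ +408 kJ

Bonds broken (reactants):
  O–H: 4 × 453 = 1812
  Σ(broken) = 1812 kJ
Bonds formed (products):
  H–H: 2 × 448 = 896
  O=O: 1 × 508 = 508
  Σ(formed) = 1404 kJ
ΔH = Σ(broken) − Σ(formed) = 1812 − 1404 = +408 kJ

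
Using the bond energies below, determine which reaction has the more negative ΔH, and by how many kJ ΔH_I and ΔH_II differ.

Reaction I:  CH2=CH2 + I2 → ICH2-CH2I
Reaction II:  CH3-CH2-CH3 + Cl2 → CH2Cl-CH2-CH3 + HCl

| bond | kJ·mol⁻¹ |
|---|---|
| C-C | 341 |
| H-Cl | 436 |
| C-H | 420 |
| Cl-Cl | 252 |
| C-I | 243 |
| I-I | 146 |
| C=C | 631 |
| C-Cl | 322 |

Reaction II, by 36 kJ

Reaction I:
  Bonds broken (reactants):
    C-H: 4 × 420 = 1680
    C=C: 1 × 631 = 631
    I-I: 1 × 146 = 146
    Σ(broken) = 2457 kJ
  Bonds formed (products):
    C-C: 1 × 341 = 341
    C-H: 4 × 420 = 1680
    C-I: 2 × 243 = 486
    Σ(formed) = 2507 kJ
  ΔH_I = 2457 − 2507 = −50 kJ
Reaction II:
  Bonds broken (reactants):
    C-C: 2 × 341 = 682
    C-H: 8 × 420 = 3360
    Cl-Cl: 1 × 252 = 252
    Σ(broken) = 4294 kJ
  Bonds formed (products):
    C-C: 2 × 341 = 682
    C-Cl: 1 × 322 = 322
    C-H: 7 × 420 = 2940
    H-Cl: 1 × 436 = 436
    Σ(formed) = 4380 kJ
  ΔH_II = 4294 − 4380 = −86 kJ
ΔH_I − ΔH_II = +36 kJ, so reaction II has the more negative ΔH; |ΔH_I − ΔH_II| = 36 kJ.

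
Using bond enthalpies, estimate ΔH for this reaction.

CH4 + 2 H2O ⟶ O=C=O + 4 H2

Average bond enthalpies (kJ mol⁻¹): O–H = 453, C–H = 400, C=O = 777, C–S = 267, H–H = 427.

ΔH ≈ +150 kJ

Bonds broken (reactants):
  C–H: 4 × 400 = 1600
  O–H: 4 × 453 = 1812
  Σ(broken) = 3412 kJ
Bonds formed (products):
  C=O: 2 × 777 = 1554
  H–H: 4 × 427 = 1708
  Σ(formed) = 3262 kJ
ΔH = Σ(broken) − Σ(formed) = 3412 − 3262 = +150 kJ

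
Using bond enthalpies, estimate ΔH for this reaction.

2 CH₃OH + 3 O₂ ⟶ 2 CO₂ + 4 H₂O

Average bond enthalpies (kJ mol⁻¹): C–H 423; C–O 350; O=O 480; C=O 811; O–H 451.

Bonds broken (reactants):
  C–H: 6 × 423 = 2538
  C–O: 2 × 350 = 700
  O–H: 2 × 451 = 902
  O=O: 3 × 480 = 1440
  Σ(broken) = 5580 kJ
Bonds formed (products):
  C=O: 4 × 811 = 3244
  O–H: 8 × 451 = 3608
  Σ(formed) = 6852 kJ
ΔH = Σ(broken) − Σ(formed) = 5580 − 6852 = −1272 kJ

ΔH ≈ −1272 kJ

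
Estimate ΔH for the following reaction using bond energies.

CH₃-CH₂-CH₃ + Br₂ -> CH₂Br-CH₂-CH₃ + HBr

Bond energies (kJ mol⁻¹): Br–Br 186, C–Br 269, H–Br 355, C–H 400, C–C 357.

Bonds broken (reactants):
  Br–Br: 1 × 186 = 186
  C–C: 2 × 357 = 714
  C–H: 8 × 400 = 3200
  Σ(broken) = 4100 kJ
Bonds formed (products):
  C–Br: 1 × 269 = 269
  C–C: 2 × 357 = 714
  C–H: 7 × 400 = 2800
  H–Br: 1 × 355 = 355
  Σ(formed) = 4138 kJ
ΔH = Σ(broken) − Σ(formed) = 4100 − 4138 = −38 kJ

ΔH ≈ −38 kJ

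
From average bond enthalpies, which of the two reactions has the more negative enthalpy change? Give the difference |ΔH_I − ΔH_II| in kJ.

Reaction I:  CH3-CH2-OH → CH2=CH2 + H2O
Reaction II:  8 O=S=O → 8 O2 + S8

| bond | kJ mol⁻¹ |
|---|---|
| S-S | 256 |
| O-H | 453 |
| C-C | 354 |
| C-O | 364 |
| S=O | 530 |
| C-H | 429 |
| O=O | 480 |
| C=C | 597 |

Reaction I, by 2495 kJ

Reaction I:
  Bonds broken (reactants):
    C-C: 1 × 354 = 354
    C-H: 5 × 429 = 2145
    C-O: 1 × 364 = 364
    O-H: 1 × 453 = 453
    Σ(broken) = 3316 kJ
  Bonds formed (products):
    C-H: 4 × 429 = 1716
    C=C: 1 × 597 = 597
    O-H: 2 × 453 = 906
    Σ(formed) = 3219 kJ
  ΔH_I = 3316 − 3219 = +97 kJ
Reaction II:
  Bonds broken (reactants):
    S=O: 16 × 530 = 8480
    Σ(broken) = 8480 kJ
  Bonds formed (products):
    O=O: 8 × 480 = 3840
    S-S: 8 × 256 = 2048
    Σ(formed) = 5888 kJ
  ΔH_II = 8480 − 5888 = +2592 kJ
ΔH_I − ΔH_II = −2495 kJ, so reaction I has the more negative ΔH; |ΔH_I − ΔH_II| = 2495 kJ.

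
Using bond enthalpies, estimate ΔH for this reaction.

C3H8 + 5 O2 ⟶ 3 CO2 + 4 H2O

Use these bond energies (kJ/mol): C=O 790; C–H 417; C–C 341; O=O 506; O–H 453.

ΔH ≈ −1816 kJ

Bonds broken (reactants):
  C–C: 2 × 341 = 682
  C–H: 8 × 417 = 3336
  O=O: 5 × 506 = 2530
  Σ(broken) = 6548 kJ
Bonds formed (products):
  C=O: 6 × 790 = 4740
  O–H: 8 × 453 = 3624
  Σ(formed) = 8364 kJ
ΔH = Σ(broken) − Σ(formed) = 6548 − 8364 = −1816 kJ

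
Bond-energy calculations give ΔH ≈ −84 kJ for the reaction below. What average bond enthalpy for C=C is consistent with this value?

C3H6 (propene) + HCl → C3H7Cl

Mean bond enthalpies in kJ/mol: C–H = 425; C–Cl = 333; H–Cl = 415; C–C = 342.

Let D be the C=C bond energy.
Σ(broken) = 1×342 + 6×425 + 1×D + 1×415 = 3307 + D
Σ(formed) = 2×342 + 1×333 + 7×425 = 3992
ΔH = Σ(broken) − Σ(formed) = (3307 + D) − (3992) = −685 + D
Setting this equal to −84 kJ gives D = 601 kJ/mol.

D(C=C) ≈ 601 kJ/mol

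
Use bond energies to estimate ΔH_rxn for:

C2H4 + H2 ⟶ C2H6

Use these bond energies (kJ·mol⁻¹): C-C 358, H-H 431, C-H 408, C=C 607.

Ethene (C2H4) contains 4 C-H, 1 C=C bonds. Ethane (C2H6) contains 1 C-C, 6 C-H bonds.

ΔH ≈ −136 kJ

Bonds broken (reactants):
  C-H: 4 × 408 = 1632
  C=C: 1 × 607 = 607
  H-H: 1 × 431 = 431
  Σ(broken) = 2670 kJ
Bonds formed (products):
  C-C: 1 × 358 = 358
  C-H: 6 × 408 = 2448
  Σ(formed) = 2806 kJ
ΔH = Σ(broken) − Σ(formed) = 2670 − 2806 = −136 kJ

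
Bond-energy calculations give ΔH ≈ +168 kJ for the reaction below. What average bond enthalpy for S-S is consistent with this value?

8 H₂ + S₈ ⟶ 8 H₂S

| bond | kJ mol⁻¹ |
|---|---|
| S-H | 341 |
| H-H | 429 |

Let D be the S-S bond energy.
Σ(broken) = 8×429 + 8×D = 3432 + 8D
Σ(formed) = 16×341 = 5456
ΔH = Σ(broken) − Σ(formed) = (3432 + 8D) − (5456) = −2024 + 8D
Setting this equal to +168 kJ gives 8D = 2192, so D = 274 kJ/mol.

D(S-S) ≈ 274 kJ/mol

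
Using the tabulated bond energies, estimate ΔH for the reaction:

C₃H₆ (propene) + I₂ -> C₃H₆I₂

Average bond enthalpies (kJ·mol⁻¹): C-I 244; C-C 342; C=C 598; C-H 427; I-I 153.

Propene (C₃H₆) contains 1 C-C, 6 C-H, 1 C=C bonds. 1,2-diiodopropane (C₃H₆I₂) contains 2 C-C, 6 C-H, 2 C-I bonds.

Bonds broken (reactants):
  C-C: 1 × 342 = 342
  C-H: 6 × 427 = 2562
  C=C: 1 × 598 = 598
  I-I: 1 × 153 = 153
  Σ(broken) = 3655 kJ
Bonds formed (products):
  C-C: 2 × 342 = 684
  C-H: 6 × 427 = 2562
  C-I: 2 × 244 = 488
  Σ(formed) = 3734 kJ
ΔH = Σ(broken) − Σ(formed) = 3655 − 3734 = −79 kJ

ΔH ≈ −79 kJ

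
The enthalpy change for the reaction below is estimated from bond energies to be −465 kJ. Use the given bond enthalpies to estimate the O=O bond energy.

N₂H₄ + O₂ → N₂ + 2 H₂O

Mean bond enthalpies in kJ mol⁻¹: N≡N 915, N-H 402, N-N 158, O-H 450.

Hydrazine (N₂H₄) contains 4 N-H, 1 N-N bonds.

Let D be the O=O bond energy.
Σ(broken) = 4×402 + 1×158 + 1×D = 1766 + D
Σ(formed) = 1×915 + 4×450 = 2715
ΔH = Σ(broken) − Σ(formed) = (1766 + D) − (2715) = −949 + D
Setting this equal to −465 kJ gives D = 484 kJ/mol.

D(O=O) ≈ 484 kJ/mol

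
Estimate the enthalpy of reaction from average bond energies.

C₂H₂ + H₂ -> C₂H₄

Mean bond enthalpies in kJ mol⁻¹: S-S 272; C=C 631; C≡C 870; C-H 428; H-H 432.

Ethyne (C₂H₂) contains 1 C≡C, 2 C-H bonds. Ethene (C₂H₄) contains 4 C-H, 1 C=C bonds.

ΔH ≈ −185 kJ

Bonds broken (reactants):
  C≡C: 1 × 870 = 870
  C-H: 2 × 428 = 856
  H-H: 1 × 432 = 432
  Σ(broken) = 2158 kJ
Bonds formed (products):
  C-H: 4 × 428 = 1712
  C=C: 1 × 631 = 631
  Σ(formed) = 2343 kJ
ΔH = Σ(broken) − Σ(formed) = 2158 − 2343 = −185 kJ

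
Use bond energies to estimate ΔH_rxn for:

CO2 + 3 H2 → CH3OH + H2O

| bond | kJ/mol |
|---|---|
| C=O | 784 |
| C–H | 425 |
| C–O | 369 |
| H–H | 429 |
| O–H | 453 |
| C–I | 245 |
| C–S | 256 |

Bonds broken (reactants):
  C=O: 2 × 784 = 1568
  H–H: 3 × 429 = 1287
  Σ(broken) = 2855 kJ
Bonds formed (products):
  C–H: 3 × 425 = 1275
  C–O: 1 × 369 = 369
  O–H: 3 × 453 = 1359
  Σ(formed) = 3003 kJ
ΔH = Σ(broken) − Σ(formed) = 2855 − 3003 = −148 kJ

ΔH ≈ −148 kJ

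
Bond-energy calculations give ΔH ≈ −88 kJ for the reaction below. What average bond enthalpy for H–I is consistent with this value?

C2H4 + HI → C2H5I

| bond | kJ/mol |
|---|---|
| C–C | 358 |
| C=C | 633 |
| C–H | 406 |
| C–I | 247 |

D(H–I) ≈ 290 kJ/mol

Let D be the H–I bond energy.
Σ(broken) = 4×406 + 1×633 + 1×D = 2257 + D
Σ(formed) = 1×358 + 5×406 + 1×247 = 2635
ΔH = Σ(broken) − Σ(formed) = (2257 + D) − (2635) = −378 + D
Setting this equal to −88 kJ gives D = 290 kJ/mol.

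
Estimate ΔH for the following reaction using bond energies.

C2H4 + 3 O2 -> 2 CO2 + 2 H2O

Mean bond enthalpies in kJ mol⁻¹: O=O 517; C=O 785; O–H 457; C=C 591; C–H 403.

Bonds broken (reactants):
  C–H: 4 × 403 = 1612
  C=C: 1 × 591 = 591
  O=O: 3 × 517 = 1551
  Σ(broken) = 3754 kJ
Bonds formed (products):
  C=O: 4 × 785 = 3140
  O–H: 4 × 457 = 1828
  Σ(formed) = 4968 kJ
ΔH = Σ(broken) − Σ(formed) = 3754 − 4968 = −1214 kJ

ΔH ≈ −1214 kJ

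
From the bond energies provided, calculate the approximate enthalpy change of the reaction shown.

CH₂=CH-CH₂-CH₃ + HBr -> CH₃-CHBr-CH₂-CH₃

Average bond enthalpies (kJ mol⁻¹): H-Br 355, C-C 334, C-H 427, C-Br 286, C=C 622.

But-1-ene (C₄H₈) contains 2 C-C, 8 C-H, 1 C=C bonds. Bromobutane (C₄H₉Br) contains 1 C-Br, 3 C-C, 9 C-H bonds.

Bonds broken (reactants):
  C-C: 2 × 334 = 668
  C-H: 8 × 427 = 3416
  C=C: 1 × 622 = 622
  H-Br: 1 × 355 = 355
  Σ(broken) = 5061 kJ
Bonds formed (products):
  C-Br: 1 × 286 = 286
  C-C: 3 × 334 = 1002
  C-H: 9 × 427 = 3843
  Σ(formed) = 5131 kJ
ΔH = Σ(broken) − Σ(formed) = 5061 − 5131 = −70 kJ

ΔH ≈ −70 kJ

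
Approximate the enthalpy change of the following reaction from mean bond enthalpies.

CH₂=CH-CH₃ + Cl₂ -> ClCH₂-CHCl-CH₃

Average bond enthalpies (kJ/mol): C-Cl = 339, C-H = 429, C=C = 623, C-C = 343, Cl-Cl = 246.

ΔH ≈ −152 kJ

Bonds broken (reactants):
  C-C: 1 × 343 = 343
  C-H: 6 × 429 = 2574
  C=C: 1 × 623 = 623
  Cl-Cl: 1 × 246 = 246
  Σ(broken) = 3786 kJ
Bonds formed (products):
  C-C: 2 × 343 = 686
  C-Cl: 2 × 339 = 678
  C-H: 6 × 429 = 2574
  Σ(formed) = 3938 kJ
ΔH = Σ(broken) − Σ(formed) = 3786 − 3938 = −152 kJ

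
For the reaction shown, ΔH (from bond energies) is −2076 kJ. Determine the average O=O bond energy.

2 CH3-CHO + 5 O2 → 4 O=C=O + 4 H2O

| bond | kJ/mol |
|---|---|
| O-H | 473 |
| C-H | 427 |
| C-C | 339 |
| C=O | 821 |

D(O=O) ≈ 508 kJ/mol

Let D be the O=O bond energy.
Σ(broken) = 2×339 + 8×427 + 2×821 + 5×D = 5736 + 5D
Σ(formed) = 8×821 + 8×473 = 10352
ΔH = Σ(broken) − Σ(formed) = (5736 + 5D) − (10352) = −4616 + 5D
Setting this equal to −2076 kJ gives 5D = 2540, so D = 508 kJ/mol.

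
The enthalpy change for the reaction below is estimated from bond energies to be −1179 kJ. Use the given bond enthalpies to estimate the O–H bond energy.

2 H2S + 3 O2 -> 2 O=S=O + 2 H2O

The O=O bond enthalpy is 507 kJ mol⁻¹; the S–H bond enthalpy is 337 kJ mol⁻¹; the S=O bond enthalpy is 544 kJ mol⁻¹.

Let D be the O–H bond energy.
Σ(broken) = 3×507 + 4×337 = 2869
Σ(formed) = 4×D + 4×544 = 2176 + 4D
ΔH = Σ(broken) − Σ(formed) = (2869) − (2176 + 4D) = +693 − 4D
Setting this equal to −1179 kJ gives 4D = 1872, so D = 468 kJ/mol.

D(O–H) ≈ 468 kJ/mol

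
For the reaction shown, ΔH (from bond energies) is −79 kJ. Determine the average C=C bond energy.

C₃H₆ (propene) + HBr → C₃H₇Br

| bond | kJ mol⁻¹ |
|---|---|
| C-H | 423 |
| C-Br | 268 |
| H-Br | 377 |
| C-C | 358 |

D(C=C) ≈ 593 kJ/mol

Let D be the C=C bond energy.
Σ(broken) = 1×358 + 6×423 + 1×D + 1×377 = 3273 + D
Σ(formed) = 1×268 + 2×358 + 7×423 = 3945
ΔH = Σ(broken) − Σ(formed) = (3273 + D) − (3945) = −672 + D
Setting this equal to −79 kJ gives D = 593 kJ/mol.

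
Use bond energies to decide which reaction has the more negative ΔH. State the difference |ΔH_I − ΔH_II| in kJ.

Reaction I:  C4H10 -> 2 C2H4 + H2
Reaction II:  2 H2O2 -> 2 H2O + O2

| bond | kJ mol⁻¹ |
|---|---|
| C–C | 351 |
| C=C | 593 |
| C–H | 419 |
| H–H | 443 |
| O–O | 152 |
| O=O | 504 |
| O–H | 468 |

Reaction I:
  Bonds broken (reactants):
    C–C: 3 × 351 = 1053
    C–H: 10 × 419 = 4190
    Σ(broken) = 5243 kJ
  Bonds formed (products):
    C–H: 8 × 419 = 3352
    C=C: 2 × 593 = 1186
    H–H: 1 × 443 = 443
    Σ(formed) = 4981 kJ
  ΔH_I = 5243 − 4981 = +262 kJ
Reaction II:
  Bonds broken (reactants):
    O–H: 4 × 468 = 1872
    O–O: 2 × 152 = 304
    Σ(broken) = 2176 kJ
  Bonds formed (products):
    O–H: 4 × 468 = 1872
    O=O: 1 × 504 = 504
    Σ(formed) = 2376 kJ
  ΔH_II = 2176 − 2376 = −200 kJ
ΔH_I − ΔH_II = +462 kJ, so reaction II has the more negative ΔH; |ΔH_I − ΔH_II| = 462 kJ.

Reaction II, by 462 kJ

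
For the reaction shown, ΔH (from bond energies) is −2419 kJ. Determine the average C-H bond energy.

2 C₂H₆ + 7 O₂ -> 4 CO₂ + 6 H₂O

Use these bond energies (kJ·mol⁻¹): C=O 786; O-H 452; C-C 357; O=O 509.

D(C-H) ≈ 418 kJ/mol

Let D be the C-H bond energy.
Σ(broken) = 2×357 + 12×D + 7×509 = 4277 + 12D
Σ(formed) = 8×786 + 12×452 = 11712
ΔH = Σ(broken) − Σ(formed) = (4277 + 12D) − (11712) = −7435 + 12D
Setting this equal to −2419 kJ gives 12D = 5016, so D = 418 kJ/mol.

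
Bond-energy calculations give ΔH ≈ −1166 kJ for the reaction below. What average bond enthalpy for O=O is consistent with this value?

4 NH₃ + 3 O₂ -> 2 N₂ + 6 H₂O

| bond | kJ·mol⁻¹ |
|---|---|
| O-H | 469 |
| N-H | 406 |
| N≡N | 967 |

D(O=O) ≈ 508 kJ/mol

Let D be the O=O bond energy.
Σ(broken) = 12×406 + 3×D = 4872 + 3D
Σ(formed) = 2×967 + 12×469 = 7562
ΔH = Σ(broken) − Σ(formed) = (4872 + 3D) − (7562) = −2690 + 3D
Setting this equal to −1166 kJ gives 3D = 1524, so D = 508 kJ/mol.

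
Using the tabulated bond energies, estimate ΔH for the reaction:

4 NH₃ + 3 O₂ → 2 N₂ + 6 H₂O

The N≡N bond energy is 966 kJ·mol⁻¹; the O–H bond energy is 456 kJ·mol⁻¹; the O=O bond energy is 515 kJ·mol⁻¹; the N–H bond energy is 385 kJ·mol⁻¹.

ΔH ≈ −1239 kJ

Bonds broken (reactants):
  N–H: 12 × 385 = 4620
  O=O: 3 × 515 = 1545
  Σ(broken) = 6165 kJ
Bonds formed (products):
  N≡N: 2 × 966 = 1932
  O–H: 12 × 456 = 5472
  Σ(formed) = 7404 kJ
ΔH = Σ(broken) − Σ(formed) = 6165 − 7404 = −1239 kJ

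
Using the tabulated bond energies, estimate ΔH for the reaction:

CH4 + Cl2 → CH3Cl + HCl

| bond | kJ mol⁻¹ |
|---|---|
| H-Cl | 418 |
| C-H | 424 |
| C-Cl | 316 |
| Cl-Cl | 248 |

Bonds broken (reactants):
  C-H: 4 × 424 = 1696
  Cl-Cl: 1 × 248 = 248
  Σ(broken) = 1944 kJ
Bonds formed (products):
  C-Cl: 1 × 316 = 316
  C-H: 3 × 424 = 1272
  H-Cl: 1 × 418 = 418
  Σ(formed) = 2006 kJ
ΔH = Σ(broken) − Σ(formed) = 1944 − 2006 = −62 kJ

ΔH ≈ −62 kJ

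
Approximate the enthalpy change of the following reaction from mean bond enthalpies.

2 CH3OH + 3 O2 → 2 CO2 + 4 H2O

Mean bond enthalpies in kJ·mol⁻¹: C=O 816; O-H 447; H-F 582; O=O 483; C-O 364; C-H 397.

Bonds broken (reactants):
  C-H: 6 × 397 = 2382
  C-O: 2 × 364 = 728
  O-H: 2 × 447 = 894
  O=O: 3 × 483 = 1449
  Σ(broken) = 5453 kJ
Bonds formed (products):
  C=O: 4 × 816 = 3264
  O-H: 8 × 447 = 3576
  Σ(formed) = 6840 kJ
ΔH = Σ(broken) − Σ(formed) = 5453 − 6840 = −1387 kJ

ΔH ≈ −1387 kJ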